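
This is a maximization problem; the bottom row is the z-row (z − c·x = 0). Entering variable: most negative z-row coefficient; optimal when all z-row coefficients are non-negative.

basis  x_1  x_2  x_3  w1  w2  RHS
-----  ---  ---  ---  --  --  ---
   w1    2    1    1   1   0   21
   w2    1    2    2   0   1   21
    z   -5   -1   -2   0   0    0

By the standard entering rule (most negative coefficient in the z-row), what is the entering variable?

x_1

Negative z-row entries: x_1: -5, x_2: -1, x_3: -2.
The most negative is -5 in column x_1, so x_1 enters.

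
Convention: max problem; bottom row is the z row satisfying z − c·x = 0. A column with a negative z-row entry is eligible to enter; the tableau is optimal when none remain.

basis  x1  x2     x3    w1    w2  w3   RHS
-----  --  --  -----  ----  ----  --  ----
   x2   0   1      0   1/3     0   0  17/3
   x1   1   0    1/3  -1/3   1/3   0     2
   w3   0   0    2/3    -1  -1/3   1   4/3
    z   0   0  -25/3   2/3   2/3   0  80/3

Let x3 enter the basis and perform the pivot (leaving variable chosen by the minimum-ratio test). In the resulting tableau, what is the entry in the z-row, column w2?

-7/2

Ratio test on column x3 — row 1: entry 0 ≤ 0; row 2: 2/(1/3) = 6; row 3: (4/3)/(2/3) = 2. Minimum is 2 at row 3 (w3 leaves); pivot element 2/3.
Divide row 3 by 2/3; eliminate column x3 from the other rows.
z-row update in column w2: 2/3 − (-25/3)·(-1/2) = -7/2.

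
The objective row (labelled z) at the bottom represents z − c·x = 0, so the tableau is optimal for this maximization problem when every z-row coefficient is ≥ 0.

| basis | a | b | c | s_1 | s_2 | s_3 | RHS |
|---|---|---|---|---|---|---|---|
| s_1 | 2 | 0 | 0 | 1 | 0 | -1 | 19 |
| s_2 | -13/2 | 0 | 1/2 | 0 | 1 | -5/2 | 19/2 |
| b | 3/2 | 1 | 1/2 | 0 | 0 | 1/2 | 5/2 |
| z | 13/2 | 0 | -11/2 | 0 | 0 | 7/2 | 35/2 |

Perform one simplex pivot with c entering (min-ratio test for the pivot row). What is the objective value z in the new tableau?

Ratio test on column c — row 1: entry 0 ≤ 0; row 2: (19/2)/(1/2) = 19; row 3: (5/2)/(1/2) = 5. Minimum is 5 at row 3 (b leaves); pivot element 1/2.
Pivot on row 3; the z-row RHS becomes 35/2 − (-11/2)·5 = 45.

45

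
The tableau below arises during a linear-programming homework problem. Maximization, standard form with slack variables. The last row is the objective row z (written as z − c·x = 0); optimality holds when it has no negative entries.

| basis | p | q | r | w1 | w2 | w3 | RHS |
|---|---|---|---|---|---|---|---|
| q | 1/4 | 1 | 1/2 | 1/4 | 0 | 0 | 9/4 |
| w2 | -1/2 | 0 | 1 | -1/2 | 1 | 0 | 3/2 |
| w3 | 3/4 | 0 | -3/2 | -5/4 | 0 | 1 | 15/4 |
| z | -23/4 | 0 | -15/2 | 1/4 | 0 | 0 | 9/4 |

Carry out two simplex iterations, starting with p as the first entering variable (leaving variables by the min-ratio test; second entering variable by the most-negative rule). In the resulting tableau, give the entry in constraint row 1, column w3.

-1/3

Ratio test on column p — row 1: (9/4)/(1/4) = 9; row 2: entry -1/2 ≤ 0; row 3: (15/4)/(3/4) = 5. Minimum is 5 at row 3 (w3 leaves); pivot element 3/4.
Divide row 3 by 3/4; eliminate column p from the other rows.
Second iteration: most negative z-row entry is -19 in column r, so r enters.
Ratio test on column r — row 1: 1/1 = 1; row 2: entry 0 ≤ 0; row 3: entry -2 ≤ 0. Minimum is 1 at row 1 (q leaves); pivot element 1.
Divide row 1 by 1; eliminate column r from the other rows.
After both pivots, the entry at constraint row 1, column w3 is -1/3.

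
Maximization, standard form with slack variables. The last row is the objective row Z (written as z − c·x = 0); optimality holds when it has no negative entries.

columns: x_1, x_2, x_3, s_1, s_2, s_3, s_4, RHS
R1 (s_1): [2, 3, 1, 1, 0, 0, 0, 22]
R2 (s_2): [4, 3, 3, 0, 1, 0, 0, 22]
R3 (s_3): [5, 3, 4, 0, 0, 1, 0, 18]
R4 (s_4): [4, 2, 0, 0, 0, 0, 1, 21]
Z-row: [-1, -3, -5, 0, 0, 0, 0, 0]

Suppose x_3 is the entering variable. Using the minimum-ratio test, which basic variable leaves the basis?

s_3

Column x_3 entries and ratios — s_1: 22/1 = 22; s_2: 22/3 = 22/3; s_3: 18/4 = 9/2; s_4: 0 ≤ 0, skip.
Smallest ratio is 9/2 in the row of s_3, so s_3 leaves.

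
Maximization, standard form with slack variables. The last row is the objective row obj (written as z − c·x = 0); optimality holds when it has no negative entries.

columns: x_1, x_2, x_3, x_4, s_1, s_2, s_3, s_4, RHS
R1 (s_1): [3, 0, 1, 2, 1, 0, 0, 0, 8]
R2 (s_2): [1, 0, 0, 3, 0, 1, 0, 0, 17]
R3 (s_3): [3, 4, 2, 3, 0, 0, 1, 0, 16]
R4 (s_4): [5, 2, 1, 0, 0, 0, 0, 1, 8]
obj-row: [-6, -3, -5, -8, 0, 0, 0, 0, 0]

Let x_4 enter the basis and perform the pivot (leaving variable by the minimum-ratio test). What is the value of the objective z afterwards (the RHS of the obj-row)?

Ratio test on column x_4 — row 1: 8/2 = 4; row 2: 17/3 = 17/3; row 3: 16/3 = 16/3; row 4: entry 0 ≤ 0. Minimum is 4 at row 1 (s_1 leaves); pivot element 2.
Pivot on row 1; the obj-row RHS becomes 0 − (-8)·4 = 32.

32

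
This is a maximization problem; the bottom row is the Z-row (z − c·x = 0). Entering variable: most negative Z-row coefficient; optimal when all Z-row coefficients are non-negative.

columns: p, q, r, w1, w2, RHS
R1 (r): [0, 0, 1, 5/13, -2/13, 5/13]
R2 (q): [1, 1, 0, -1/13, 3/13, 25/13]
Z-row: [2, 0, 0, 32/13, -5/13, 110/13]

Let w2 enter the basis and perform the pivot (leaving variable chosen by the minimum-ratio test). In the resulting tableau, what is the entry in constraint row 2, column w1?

-1/3

Ratio test on column w2 — row 1: entry -2/13 ≤ 0; row 2: (25/13)/(3/13) = 25/3. Minimum is 25/3 at row 2 (q leaves); pivot element 3/13.
Divide row 2 by 3/13; eliminate column w2 from the other rows.
In the new row 2, the w1 entry is the old entry divided by the pivot: (-1/13)/(3/13) = -1/3.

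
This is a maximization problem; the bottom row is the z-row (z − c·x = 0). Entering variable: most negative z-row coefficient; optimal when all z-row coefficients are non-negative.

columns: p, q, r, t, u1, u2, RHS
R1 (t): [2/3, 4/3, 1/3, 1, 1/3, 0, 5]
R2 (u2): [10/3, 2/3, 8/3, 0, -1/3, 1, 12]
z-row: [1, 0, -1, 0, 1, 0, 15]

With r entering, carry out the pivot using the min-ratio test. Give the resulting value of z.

39/2

Ratio test on column r — row 1: 5/(1/3) = 15; row 2: 12/(8/3) = 9/2. Minimum is 9/2 at row 2 (u2 leaves); pivot element 8/3.
Pivot on row 2; the z-row RHS becomes 15 − (-1)·(9/2) = 39/2.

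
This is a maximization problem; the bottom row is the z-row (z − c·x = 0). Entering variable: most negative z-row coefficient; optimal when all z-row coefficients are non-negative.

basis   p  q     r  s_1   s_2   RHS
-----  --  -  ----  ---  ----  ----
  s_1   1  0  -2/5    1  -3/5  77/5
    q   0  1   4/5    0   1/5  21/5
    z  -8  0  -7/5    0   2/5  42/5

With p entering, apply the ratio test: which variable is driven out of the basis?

Column p entries and ratios — s_1: (77/5)/1 = 77/5; q: 0 ≤ 0, skip.
Smallest ratio is 77/5 in the row of s_1, so s_1 leaves.

s_1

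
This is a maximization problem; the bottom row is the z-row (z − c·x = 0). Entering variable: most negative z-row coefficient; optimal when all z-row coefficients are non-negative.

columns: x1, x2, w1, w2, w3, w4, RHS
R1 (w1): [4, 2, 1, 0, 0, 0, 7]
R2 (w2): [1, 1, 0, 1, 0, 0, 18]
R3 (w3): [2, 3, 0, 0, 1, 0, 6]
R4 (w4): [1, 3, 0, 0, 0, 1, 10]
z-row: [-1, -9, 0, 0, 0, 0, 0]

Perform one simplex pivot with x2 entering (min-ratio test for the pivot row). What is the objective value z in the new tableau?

18

Ratio test on column x2 — row 1: 7/2 = 7/2; row 2: 18/1 = 18; row 3: 6/3 = 2; row 4: 10/3 = 10/3. Minimum is 2 at row 3 (w3 leaves); pivot element 3.
Pivot on row 3; the z-row RHS becomes 0 − (-9)·2 = 18.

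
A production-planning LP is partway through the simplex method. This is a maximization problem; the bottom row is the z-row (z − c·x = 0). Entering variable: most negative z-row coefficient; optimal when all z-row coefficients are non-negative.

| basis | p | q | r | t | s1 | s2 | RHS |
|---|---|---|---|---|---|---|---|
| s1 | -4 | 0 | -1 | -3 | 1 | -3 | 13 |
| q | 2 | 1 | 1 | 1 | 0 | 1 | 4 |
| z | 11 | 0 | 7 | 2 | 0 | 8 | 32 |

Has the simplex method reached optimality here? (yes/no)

yes

Every z-row coefficient is ≥ 0, so the tableau is optimal.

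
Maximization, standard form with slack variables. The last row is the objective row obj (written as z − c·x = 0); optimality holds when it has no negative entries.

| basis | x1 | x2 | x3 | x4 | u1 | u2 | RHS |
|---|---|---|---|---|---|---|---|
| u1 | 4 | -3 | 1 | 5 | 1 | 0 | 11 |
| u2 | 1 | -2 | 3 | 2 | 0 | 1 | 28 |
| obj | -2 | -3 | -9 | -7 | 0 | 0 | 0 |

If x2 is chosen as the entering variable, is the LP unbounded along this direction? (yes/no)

yes

Every constraint-row entry in column x2 is ≤ 0, so increasing x2 is unbounded.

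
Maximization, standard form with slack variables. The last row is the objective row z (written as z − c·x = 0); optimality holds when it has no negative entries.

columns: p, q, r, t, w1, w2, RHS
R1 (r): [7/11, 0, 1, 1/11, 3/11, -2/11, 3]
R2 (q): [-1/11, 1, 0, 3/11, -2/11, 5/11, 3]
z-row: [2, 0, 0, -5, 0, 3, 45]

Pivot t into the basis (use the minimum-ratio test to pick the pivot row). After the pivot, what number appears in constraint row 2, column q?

Ratio test on column t — row 1: 3/(1/11) = 33; row 2: 3/(3/11) = 11. Minimum is 11 at row 2 (q leaves); pivot element 3/11.
Divide row 2 by 3/11; eliminate column t from the other rows.
In the new row 2, the q entry is the old entry divided by the pivot: 1/(3/11) = 11/3.

11/3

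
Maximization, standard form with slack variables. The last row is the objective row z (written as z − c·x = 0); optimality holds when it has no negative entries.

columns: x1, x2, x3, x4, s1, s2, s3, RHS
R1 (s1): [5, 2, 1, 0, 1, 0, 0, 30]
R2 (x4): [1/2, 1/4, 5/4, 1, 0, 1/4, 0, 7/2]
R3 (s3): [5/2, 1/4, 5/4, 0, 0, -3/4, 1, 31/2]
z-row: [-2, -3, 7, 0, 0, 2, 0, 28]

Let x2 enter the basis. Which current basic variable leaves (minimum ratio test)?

x4

Column x2 entries and ratios — s1: 30/2 = 15; x4: (7/2)/(1/4) = 14; s3: (31/2)/(1/4) = 62.
Smallest ratio is 14 in the row of x4, so x4 leaves.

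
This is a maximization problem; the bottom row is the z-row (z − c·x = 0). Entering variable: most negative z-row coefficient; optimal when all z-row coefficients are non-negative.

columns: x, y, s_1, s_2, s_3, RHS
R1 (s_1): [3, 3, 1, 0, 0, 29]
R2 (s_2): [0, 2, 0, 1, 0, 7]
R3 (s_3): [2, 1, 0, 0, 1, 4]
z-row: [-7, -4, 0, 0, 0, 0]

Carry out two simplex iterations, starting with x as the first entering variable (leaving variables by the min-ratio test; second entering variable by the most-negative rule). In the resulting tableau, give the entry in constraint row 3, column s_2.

Ratio test on column x — row 1: 29/3 = 29/3; row 2: entry 0 ≤ 0; row 3: 4/2 = 2. Minimum is 2 at row 3 (s_3 leaves); pivot element 2.
Divide row 3 by 2; eliminate column x from the other rows.
Second iteration: most negative z-row entry is -1/2 in column y, so y enters.
Ratio test on column y — row 1: 23/(3/2) = 46/3; row 2: 7/2 = 7/2; row 3: 2/(1/2) = 4. Minimum is 7/2 at row 2 (s_2 leaves); pivot element 2.
Divide row 2 by 2; eliminate column y from the other rows.
After both pivots, the entry at constraint row 3, column s_2 is -1/4.

-1/4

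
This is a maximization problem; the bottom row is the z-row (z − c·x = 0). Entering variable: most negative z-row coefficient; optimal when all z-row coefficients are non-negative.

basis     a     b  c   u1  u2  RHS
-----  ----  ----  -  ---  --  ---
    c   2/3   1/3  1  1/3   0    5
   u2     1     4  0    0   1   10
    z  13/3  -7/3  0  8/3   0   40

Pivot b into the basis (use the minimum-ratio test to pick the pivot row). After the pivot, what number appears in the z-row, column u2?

Ratio test on column b — row 1: 5/(1/3) = 15; row 2: 10/4 = 5/2. Minimum is 5/2 at row 2 (u2 leaves); pivot element 4.
Divide row 2 by 4; eliminate column b from the other rows.
z-row update in column u2: 0 − (-7/3)·(1/4) = 7/12.

7/12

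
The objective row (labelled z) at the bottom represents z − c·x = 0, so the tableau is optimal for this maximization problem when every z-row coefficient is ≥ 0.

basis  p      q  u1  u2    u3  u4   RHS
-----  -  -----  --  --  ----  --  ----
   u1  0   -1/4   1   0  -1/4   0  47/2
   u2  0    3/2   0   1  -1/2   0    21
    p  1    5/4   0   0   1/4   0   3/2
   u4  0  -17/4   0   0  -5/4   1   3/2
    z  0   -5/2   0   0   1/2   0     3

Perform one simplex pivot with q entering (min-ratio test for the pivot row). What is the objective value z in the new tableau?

Ratio test on column q — row 1: entry -1/4 ≤ 0; row 2: 21/(3/2) = 14; row 3: (3/2)/(5/4) = 6/5; row 4: entry -17/4 ≤ 0. Minimum is 6/5 at row 3 (p leaves); pivot element 5/4.
Pivot on row 3; the z-row RHS becomes 3 − (-5/2)·(6/5) = 6.

6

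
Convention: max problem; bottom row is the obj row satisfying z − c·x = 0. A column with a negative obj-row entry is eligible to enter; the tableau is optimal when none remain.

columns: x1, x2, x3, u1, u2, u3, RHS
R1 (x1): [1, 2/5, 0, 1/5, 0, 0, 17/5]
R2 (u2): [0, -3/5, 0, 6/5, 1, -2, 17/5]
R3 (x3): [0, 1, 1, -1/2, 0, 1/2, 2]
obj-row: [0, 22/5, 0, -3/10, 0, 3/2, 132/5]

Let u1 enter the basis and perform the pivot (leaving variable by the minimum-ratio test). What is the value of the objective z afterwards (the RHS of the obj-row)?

109/4

Ratio test on column u1 — row 1: (17/5)/(1/5) = 17; row 2: (17/5)/(6/5) = 17/6; row 3: entry -1/2 ≤ 0. Minimum is 17/6 at row 2 (u2 leaves); pivot element 6/5.
Pivot on row 2; the obj-row RHS becomes 132/5 − (-3/10)·(17/6) = 109/4.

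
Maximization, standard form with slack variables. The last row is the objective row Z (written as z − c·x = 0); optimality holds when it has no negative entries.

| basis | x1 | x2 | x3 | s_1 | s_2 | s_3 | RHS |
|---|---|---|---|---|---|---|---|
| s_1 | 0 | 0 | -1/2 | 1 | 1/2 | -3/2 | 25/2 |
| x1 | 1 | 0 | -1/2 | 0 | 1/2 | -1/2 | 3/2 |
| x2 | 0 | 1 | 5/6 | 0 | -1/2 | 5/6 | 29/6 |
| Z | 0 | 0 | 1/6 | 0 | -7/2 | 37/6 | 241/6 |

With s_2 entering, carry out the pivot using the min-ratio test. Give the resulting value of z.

152/3

Ratio test on column s_2 — row 1: (25/2)/(1/2) = 25; row 2: (3/2)/(1/2) = 3; row 3: entry -1/2 ≤ 0. Minimum is 3 at row 2 (x1 leaves); pivot element 1/2.
Pivot on row 2; the Z-row RHS becomes 241/6 − (-7/2)·3 = 152/3.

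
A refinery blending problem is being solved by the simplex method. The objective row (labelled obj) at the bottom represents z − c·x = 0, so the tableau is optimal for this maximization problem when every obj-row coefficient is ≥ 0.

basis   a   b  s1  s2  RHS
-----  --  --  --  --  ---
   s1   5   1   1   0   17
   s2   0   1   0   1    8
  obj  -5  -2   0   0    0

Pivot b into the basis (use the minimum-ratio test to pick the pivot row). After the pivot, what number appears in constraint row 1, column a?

5

Ratio test on column b — row 1: 17/1 = 17; row 2: 8/1 = 8. Minimum is 8 at row 2 (s2 leaves); pivot element 1.
Divide row 2 by 1; eliminate column b from the other rows.
Row 1 update in column a: 5 − 1·0 = 5.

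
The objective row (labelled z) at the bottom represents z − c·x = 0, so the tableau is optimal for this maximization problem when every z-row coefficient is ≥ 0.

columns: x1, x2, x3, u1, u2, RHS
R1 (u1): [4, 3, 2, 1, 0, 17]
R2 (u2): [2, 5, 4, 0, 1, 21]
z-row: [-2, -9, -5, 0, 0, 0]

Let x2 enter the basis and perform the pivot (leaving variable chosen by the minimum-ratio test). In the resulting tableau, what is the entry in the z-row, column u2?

9/5

Ratio test on column x2 — row 1: 17/3 = 17/3; row 2: 21/5 = 21/5. Minimum is 21/5 at row 2 (u2 leaves); pivot element 5.
Divide row 2 by 5; eliminate column x2 from the other rows.
z-row update in column u2: 0 − (-9)·(1/5) = 9/5.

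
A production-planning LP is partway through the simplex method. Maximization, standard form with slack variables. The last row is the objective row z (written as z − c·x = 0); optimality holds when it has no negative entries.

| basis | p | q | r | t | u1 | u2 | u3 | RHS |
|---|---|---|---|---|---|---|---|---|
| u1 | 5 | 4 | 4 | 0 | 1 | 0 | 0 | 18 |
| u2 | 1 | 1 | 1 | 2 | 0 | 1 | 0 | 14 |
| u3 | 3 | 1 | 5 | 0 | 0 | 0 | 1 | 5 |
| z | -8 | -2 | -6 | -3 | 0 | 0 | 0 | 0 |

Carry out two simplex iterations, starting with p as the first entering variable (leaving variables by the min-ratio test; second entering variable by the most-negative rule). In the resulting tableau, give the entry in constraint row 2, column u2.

1/2

Ratio test on column p — row 1: 18/5 = 18/5; row 2: 14/1 = 14; row 3: 5/3 = 5/3. Minimum is 5/3 at row 3 (u3 leaves); pivot element 3.
Divide row 3 by 3; eliminate column p from the other rows.
Second iteration: most negative z-row entry is -3 in column t, so t enters.
Ratio test on column t — row 1: entry 0 ≤ 0; row 2: (37/3)/2 = 37/6; row 3: entry 0 ≤ 0. Minimum is 37/6 at row 2 (u2 leaves); pivot element 2.
Divide row 2 by 2; eliminate column t from the other rows.
After both pivots, the entry at constraint row 2, column u2 is 1/2.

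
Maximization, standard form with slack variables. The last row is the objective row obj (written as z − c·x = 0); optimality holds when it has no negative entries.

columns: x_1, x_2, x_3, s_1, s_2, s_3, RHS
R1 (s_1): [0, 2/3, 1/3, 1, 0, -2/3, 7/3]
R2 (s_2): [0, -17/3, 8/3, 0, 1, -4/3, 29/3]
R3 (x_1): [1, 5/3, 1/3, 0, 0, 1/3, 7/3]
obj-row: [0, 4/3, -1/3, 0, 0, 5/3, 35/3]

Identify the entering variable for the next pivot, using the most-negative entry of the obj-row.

Negative obj-row entries: x_3: -1/3.
The most negative is -1/3 in column x_3, so x_3 enters.

x_3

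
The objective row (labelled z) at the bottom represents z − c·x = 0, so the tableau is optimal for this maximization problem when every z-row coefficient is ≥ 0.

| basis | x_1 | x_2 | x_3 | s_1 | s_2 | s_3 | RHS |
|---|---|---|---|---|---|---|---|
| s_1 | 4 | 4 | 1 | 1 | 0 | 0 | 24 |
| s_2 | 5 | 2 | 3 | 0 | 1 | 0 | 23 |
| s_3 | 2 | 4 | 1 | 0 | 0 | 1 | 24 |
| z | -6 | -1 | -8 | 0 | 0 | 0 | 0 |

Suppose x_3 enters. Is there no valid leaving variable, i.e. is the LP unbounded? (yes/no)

no

Column x_3 has positive entries in row(s) 1, 2, 3, so the ratio test bounds it — not unbounded.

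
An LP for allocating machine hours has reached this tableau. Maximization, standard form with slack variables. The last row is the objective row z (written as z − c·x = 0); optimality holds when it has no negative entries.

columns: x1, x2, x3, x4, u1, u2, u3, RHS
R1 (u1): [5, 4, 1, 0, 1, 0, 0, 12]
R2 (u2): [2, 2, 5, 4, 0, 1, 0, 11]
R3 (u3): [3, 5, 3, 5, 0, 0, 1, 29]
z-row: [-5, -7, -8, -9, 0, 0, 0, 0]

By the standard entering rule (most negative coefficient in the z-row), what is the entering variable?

x4

Negative z-row entries: x1: -5, x2: -7, x3: -8, x4: -9.
The most negative is -9 in column x4, so x4 enters.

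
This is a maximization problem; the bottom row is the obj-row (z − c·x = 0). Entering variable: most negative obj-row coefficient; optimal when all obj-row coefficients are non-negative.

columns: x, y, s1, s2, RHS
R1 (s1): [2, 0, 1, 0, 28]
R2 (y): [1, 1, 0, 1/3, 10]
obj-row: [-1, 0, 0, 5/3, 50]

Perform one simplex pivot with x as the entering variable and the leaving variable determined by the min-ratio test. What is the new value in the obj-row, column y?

1

Ratio test on column x — row 1: 28/2 = 14; row 2: 10/1 = 10. Minimum is 10 at row 2 (y leaves); pivot element 1.
Divide row 2 by 1; eliminate column x from the other rows.
obj-row update in column y: 0 − (-1)·1 = 1.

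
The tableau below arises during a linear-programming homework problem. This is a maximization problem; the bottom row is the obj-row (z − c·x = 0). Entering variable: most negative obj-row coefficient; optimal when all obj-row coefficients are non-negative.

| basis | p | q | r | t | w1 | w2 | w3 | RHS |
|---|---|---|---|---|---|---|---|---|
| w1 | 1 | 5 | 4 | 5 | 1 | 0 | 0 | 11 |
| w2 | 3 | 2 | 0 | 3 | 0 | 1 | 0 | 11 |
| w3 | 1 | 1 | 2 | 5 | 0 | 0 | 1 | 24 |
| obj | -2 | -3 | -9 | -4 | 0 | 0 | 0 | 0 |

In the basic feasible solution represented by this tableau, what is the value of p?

p is not in the basis, so in the current basic feasible solution p = 0.

0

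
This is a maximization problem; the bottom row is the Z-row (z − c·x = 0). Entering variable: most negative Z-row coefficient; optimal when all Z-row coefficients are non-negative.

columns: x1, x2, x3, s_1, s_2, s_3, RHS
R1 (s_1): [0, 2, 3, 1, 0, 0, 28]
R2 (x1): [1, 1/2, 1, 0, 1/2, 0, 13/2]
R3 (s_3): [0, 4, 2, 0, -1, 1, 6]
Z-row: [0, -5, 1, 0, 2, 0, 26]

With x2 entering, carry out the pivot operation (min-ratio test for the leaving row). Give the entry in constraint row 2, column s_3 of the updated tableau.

Ratio test on column x2 — row 1: 28/2 = 14; row 2: (13/2)/(1/2) = 13; row 3: 6/4 = 3/2. Minimum is 3/2 at row 3 (s_3 leaves); pivot element 4.
Divide row 3 by 4; eliminate column x2 from the other rows.
Row 2 update in column s_3: 0 − (1/2)·(1/4) = -1/8.

-1/8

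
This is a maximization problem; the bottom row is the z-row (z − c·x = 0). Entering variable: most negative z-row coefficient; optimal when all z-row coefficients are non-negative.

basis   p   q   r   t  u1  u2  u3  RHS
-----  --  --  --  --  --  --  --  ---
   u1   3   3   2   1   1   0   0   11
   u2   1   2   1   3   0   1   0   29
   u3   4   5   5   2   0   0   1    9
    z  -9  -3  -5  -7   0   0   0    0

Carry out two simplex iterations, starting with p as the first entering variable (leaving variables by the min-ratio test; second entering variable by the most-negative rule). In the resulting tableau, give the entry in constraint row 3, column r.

5/2

Ratio test on column p — row 1: 11/3 = 11/3; row 2: 29/1 = 29; row 3: 9/4 = 9/4. Minimum is 9/4 at row 3 (u3 leaves); pivot element 4.
Divide row 3 by 4; eliminate column p from the other rows.
Second iteration: most negative z-row entry is -5/2 in column t, so t enters.
Ratio test on column t — row 1: entry -1/2 ≤ 0; row 2: (107/4)/(5/2) = 107/10; row 3: (9/4)/(1/2) = 9/2. Minimum is 9/2 at row 3 (p leaves); pivot element 1/2.
Divide row 3 by 1/2; eliminate column t from the other rows.
After both pivots, the entry at constraint row 3, column r is 5/2.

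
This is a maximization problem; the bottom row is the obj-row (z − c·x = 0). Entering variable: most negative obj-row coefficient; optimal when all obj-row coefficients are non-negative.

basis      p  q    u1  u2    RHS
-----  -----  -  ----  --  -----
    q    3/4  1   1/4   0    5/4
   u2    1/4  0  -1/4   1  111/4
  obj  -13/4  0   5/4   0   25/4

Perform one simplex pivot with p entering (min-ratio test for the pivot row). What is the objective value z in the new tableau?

35/3

Ratio test on column p — row 1: (5/4)/(3/4) = 5/3; row 2: (111/4)/(1/4) = 111. Minimum is 5/3 at row 1 (q leaves); pivot element 3/4.
Pivot on row 1; the obj-row RHS becomes 25/4 − (-13/4)·(5/3) = 35/3.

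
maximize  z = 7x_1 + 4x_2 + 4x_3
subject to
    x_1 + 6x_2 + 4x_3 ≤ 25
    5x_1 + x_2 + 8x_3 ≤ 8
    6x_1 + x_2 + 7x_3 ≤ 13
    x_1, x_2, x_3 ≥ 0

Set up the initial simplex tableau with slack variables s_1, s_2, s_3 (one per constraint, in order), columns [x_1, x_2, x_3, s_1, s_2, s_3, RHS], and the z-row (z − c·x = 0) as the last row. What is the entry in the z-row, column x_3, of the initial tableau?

The z-row carries the negated objective coefficients: the x_3 entry is -4.

-4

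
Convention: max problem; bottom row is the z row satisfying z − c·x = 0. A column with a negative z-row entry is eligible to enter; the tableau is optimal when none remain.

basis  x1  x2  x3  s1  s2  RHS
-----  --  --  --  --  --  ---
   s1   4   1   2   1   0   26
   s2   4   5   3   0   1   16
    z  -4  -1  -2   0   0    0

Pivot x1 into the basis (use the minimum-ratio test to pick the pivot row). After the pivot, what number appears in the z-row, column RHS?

16

Ratio test on column x1 — row 1: 26/4 = 13/2; row 2: 16/4 = 4. Minimum is 4 at row 2 (s2 leaves); pivot element 4.
Divide row 2 by 4; eliminate column x1 from the other rows.
z-row update in column RHS: 0 − (-4)·4 = 16.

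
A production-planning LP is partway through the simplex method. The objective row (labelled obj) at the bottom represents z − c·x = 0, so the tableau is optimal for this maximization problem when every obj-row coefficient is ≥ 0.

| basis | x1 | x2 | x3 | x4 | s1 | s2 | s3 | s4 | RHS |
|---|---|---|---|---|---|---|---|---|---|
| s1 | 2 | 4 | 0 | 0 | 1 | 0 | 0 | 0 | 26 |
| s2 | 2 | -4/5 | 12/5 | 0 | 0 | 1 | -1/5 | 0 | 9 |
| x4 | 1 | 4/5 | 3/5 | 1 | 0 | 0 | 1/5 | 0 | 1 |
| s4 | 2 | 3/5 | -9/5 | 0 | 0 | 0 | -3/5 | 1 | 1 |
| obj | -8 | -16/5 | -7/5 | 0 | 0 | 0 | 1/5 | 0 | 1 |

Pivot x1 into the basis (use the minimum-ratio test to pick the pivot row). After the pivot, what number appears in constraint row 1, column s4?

-1

Ratio test on column x1 — row 1: 26/2 = 13; row 2: 9/2 = 9/2; row 3: 1/1 = 1; row 4: 1/2 = 1/2. Minimum is 1/2 at row 4 (s4 leaves); pivot element 2.
Divide row 4 by 2; eliminate column x1 from the other rows.
Row 1 update in column s4: 0 − 2·(1/2) = -1.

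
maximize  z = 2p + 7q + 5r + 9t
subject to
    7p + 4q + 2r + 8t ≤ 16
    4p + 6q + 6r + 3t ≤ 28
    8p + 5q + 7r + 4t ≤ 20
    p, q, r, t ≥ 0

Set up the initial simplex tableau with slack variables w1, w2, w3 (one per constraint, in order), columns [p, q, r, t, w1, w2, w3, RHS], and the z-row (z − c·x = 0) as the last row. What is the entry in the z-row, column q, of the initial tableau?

-7

The z-row carries the negated objective coefficients: the q entry is -7.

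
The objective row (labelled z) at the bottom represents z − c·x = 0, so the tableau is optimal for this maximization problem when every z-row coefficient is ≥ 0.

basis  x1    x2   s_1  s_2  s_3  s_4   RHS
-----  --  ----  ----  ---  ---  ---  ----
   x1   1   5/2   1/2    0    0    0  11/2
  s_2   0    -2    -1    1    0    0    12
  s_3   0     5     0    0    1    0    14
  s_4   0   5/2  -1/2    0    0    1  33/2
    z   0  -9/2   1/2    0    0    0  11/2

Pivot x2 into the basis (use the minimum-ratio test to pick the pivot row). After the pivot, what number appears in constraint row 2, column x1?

Ratio test on column x2 — row 1: (11/2)/(5/2) = 11/5; row 2: entry -2 ≤ 0; row 3: 14/5 = 14/5; row 4: (33/2)/(5/2) = 33/5. Minimum is 11/5 at row 1 (x1 leaves); pivot element 5/2.
Divide row 1 by 5/2; eliminate column x2 from the other rows.
Row 2 update in column x1: 0 − (-2)·(2/5) = 4/5.

4/5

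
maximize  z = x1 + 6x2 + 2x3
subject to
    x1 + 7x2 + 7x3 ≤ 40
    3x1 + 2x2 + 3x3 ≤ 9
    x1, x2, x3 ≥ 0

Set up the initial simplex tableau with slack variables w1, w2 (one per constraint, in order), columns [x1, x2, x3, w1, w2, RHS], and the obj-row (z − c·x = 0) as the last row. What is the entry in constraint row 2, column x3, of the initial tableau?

Constraint 2 has coefficient 3 on x3.

3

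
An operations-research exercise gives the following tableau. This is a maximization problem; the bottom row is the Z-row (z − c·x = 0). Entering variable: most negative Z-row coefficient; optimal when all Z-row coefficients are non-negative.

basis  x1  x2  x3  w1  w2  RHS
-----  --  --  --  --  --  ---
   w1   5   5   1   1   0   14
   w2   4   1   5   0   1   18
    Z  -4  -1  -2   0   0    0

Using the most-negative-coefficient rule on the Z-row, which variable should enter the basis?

x1

Negative Z-row entries: x1: -4, x2: -1, x3: -2.
The most negative is -4 in column x1, so x1 enters.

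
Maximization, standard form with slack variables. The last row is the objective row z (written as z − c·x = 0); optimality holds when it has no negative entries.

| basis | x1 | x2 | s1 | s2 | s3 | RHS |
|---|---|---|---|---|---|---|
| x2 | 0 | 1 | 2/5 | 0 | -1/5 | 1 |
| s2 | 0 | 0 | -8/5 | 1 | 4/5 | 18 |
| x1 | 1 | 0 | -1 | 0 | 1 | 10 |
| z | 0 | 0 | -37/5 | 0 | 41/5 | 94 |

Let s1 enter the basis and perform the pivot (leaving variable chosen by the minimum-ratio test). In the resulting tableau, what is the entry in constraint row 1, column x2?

5/2

Ratio test on column s1 — row 1: 1/(2/5) = 5/2; row 2: entry -8/5 ≤ 0; row 3: entry -1 ≤ 0. Minimum is 5/2 at row 1 (x2 leaves); pivot element 2/5.
Divide row 1 by 2/5; eliminate column s1 from the other rows.
In the new row 1, the x2 entry is the old entry divided by the pivot: 1/(2/5) = 5/2.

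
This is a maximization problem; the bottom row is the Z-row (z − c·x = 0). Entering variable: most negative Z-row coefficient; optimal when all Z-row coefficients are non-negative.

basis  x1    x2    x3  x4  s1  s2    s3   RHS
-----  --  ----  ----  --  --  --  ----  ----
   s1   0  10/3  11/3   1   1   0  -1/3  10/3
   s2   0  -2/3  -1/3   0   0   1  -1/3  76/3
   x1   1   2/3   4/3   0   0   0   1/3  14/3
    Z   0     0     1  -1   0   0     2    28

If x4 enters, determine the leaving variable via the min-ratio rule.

s1

Column x4 entries and ratios — s1: (10/3)/1 = 10/3; s2: 0 ≤ 0, skip; x1: 0 ≤ 0, skip.
Smallest ratio is 10/3 in the row of s1, so s1 leaves.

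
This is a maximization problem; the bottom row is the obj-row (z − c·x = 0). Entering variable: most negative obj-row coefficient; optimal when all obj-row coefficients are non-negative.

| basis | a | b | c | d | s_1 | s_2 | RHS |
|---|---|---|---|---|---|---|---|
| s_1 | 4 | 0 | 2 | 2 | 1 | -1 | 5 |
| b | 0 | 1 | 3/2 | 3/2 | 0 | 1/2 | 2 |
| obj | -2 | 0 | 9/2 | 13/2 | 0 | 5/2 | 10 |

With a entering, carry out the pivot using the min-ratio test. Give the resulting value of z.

Ratio test on column a — row 1: 5/4 = 5/4; row 2: entry 0 ≤ 0. Minimum is 5/4 at row 1 (s_1 leaves); pivot element 4.
Pivot on row 1; the obj-row RHS becomes 10 − (-2)·(5/4) = 25/2.

25/2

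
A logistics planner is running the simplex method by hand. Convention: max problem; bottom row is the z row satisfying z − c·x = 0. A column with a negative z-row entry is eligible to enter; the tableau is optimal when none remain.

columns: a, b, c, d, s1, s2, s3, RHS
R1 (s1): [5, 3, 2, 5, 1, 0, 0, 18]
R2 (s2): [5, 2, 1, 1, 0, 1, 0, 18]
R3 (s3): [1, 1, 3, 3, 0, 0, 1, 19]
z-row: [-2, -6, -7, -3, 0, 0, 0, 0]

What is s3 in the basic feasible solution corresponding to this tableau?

s3 is basic (row 3); its value is the RHS of that row, 19.

19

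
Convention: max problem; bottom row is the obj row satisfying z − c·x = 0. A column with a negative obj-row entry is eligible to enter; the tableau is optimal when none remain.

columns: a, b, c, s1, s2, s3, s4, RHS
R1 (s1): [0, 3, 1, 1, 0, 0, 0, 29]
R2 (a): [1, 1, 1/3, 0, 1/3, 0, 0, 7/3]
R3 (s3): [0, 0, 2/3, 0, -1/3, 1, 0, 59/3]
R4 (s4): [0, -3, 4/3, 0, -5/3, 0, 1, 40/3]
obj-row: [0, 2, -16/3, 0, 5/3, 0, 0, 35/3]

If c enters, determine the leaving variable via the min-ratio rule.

a

Column c entries and ratios — s1: 29/1 = 29; a: (7/3)/(1/3) = 7; s3: (59/3)/(2/3) = 59/2; s4: (40/3)/(4/3) = 10.
Smallest ratio is 7 in the row of a, so a leaves.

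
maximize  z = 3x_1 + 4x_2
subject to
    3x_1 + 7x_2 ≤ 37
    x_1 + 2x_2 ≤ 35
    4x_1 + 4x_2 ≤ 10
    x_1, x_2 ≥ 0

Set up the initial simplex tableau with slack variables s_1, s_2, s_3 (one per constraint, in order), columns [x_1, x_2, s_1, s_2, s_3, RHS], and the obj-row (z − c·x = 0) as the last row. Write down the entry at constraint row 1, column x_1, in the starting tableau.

3

Constraint 1 has coefficient 3 on x_1.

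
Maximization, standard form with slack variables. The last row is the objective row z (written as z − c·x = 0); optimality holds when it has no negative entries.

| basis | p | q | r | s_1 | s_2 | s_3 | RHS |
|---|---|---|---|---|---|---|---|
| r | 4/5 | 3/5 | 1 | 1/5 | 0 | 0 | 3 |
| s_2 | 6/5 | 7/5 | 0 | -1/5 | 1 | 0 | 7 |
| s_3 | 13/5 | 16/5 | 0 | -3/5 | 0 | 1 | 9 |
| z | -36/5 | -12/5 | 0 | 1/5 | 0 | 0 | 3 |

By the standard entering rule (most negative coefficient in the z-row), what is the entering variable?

p

Negative z-row entries: p: -36/5, q: -12/5.
The most negative is -36/5 in column p, so p enters.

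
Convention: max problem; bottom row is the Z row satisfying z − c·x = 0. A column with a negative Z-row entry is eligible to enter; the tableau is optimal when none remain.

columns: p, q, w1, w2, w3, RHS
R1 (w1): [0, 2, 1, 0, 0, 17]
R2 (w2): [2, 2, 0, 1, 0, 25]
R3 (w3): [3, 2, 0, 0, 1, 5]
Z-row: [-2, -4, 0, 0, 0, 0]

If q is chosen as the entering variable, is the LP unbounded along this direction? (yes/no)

no

Column q has positive entries in row(s) 1, 2, 3, so the ratio test bounds it — not unbounded.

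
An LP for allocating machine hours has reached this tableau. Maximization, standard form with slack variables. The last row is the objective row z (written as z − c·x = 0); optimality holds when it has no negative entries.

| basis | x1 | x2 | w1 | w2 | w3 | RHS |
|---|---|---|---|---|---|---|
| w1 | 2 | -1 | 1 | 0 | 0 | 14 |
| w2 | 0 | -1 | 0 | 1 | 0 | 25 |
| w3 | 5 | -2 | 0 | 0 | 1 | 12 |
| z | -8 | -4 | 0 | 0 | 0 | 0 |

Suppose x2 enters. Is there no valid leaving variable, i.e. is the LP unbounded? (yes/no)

Every constraint-row entry in column x2 is ≤ 0, so increasing x2 is unbounded.

yes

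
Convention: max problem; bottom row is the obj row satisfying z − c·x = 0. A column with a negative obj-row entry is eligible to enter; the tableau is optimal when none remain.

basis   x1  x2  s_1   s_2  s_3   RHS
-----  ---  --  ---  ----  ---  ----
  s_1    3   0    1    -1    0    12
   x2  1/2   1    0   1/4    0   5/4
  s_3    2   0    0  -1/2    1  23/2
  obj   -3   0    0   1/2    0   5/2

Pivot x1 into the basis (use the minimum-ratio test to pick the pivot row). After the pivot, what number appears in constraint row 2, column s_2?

Ratio test on column x1 — row 1: 12/3 = 4; row 2: (5/4)/(1/2) = 5/2; row 3: (23/2)/2 = 23/4. Minimum is 5/2 at row 2 (x2 leaves); pivot element 1/2.
Divide row 2 by 1/2; eliminate column x1 from the other rows.
In the new row 2, the s_2 entry is the old entry divided by the pivot: (1/4)/(1/2) = 1/2.

1/2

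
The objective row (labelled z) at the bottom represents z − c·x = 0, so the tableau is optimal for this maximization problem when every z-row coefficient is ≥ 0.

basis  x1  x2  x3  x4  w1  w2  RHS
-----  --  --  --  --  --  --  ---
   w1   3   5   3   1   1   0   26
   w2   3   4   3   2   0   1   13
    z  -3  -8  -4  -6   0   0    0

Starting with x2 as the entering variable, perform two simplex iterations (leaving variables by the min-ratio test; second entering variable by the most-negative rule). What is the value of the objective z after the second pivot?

39

Ratio test on column x2 — row 1: 26/5 = 26/5; row 2: 13/4 = 13/4. Minimum is 13/4 at row 2 (w2 leaves); pivot element 4.
Pivot on row 2; the z-row RHS becomes 0 − (-8)·(13/4) = 26.
Next entering variable (most negative z-row entry -2): x4.
Ratio test on column x4 — row 1: entry -3/2 ≤ 0; row 2: (13/4)/(1/2) = 13/2. Minimum is 13/2 at row 2 (x2 leaves); pivot element 1/2.
After the second pivot the z-row RHS is 26 − (-2)·(13/2) = 39.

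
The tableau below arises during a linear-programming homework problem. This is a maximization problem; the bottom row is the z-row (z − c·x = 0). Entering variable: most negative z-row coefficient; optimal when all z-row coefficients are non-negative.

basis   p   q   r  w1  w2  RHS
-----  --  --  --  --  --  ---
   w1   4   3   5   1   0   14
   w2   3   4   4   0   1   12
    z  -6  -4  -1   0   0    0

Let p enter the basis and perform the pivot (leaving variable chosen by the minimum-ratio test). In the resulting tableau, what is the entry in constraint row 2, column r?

Ratio test on column p — row 1: 14/4 = 7/2; row 2: 12/3 = 4. Minimum is 7/2 at row 1 (w1 leaves); pivot element 4.
Divide row 1 by 4; eliminate column p from the other rows.
Row 2 update in column r: 4 − 3·(5/4) = 1/4.

1/4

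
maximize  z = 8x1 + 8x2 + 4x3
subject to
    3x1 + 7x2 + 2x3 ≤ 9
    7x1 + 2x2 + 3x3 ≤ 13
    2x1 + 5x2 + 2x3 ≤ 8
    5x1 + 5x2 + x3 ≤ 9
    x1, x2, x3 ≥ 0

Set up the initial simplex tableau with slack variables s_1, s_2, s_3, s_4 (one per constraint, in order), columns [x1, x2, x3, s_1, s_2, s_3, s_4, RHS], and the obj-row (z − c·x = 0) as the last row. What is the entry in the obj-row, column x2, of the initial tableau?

-8

The obj-row carries the negated objective coefficients: the x2 entry is -8.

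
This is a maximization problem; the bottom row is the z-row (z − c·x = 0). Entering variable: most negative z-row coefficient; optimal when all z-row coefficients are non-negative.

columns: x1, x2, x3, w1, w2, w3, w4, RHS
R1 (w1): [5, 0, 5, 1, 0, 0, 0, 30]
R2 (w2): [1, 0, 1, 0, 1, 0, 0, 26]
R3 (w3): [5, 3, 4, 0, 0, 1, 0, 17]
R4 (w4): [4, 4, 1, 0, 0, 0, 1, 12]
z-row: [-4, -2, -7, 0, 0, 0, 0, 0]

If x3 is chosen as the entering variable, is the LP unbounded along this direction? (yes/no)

no

Column x3 has positive entries in row(s) 1, 2, 3, 4, so the ratio test bounds it — not unbounded.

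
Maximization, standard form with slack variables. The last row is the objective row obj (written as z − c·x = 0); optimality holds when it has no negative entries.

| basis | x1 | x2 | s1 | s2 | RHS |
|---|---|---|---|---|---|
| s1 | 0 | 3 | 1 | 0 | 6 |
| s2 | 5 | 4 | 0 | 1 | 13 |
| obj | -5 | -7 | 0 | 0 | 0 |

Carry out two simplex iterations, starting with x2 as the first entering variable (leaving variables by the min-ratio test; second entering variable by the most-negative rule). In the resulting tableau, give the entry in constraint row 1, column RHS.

2

Ratio test on column x2 — row 1: 6/3 = 2; row 2: 13/4 = 13/4. Minimum is 2 at row 1 (s1 leaves); pivot element 3.
Divide row 1 by 3; eliminate column x2 from the other rows.
Second iteration: most negative obj-row entry is -5 in column x1, so x1 enters.
Ratio test on column x1 — row 1: entry 0 ≤ 0; row 2: 5/5 = 1. Minimum is 1 at row 2 (s2 leaves); pivot element 5.
Divide row 2 by 5; eliminate column x1 from the other rows.
After both pivots, the entry at constraint row 1, column RHS is 2.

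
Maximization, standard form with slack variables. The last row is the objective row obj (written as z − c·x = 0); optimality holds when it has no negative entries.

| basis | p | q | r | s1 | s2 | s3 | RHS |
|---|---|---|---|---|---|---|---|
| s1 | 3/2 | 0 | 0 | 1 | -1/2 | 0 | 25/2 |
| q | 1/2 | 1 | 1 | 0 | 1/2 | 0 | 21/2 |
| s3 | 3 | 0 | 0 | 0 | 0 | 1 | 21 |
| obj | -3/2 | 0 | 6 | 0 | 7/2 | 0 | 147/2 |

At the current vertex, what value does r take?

r is not in the basis, so in the current basic feasible solution r = 0.

0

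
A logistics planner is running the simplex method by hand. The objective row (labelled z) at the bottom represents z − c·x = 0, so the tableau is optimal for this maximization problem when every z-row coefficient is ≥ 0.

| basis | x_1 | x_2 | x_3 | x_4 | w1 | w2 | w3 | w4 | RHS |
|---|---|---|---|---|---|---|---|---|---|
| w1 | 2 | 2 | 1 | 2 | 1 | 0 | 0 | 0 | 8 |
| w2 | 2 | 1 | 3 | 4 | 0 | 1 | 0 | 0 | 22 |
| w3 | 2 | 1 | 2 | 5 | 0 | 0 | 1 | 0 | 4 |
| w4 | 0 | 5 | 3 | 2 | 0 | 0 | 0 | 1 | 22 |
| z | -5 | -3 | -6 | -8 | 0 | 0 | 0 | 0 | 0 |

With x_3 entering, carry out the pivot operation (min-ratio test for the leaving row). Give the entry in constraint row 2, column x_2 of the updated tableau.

Ratio test on column x_3 — row 1: 8/1 = 8; row 2: 22/3 = 22/3; row 3: 4/2 = 2; row 4: 22/3 = 22/3. Minimum is 2 at row 3 (w3 leaves); pivot element 2.
Divide row 3 by 2; eliminate column x_3 from the other rows.
Row 2 update in column x_2: 1 − 3·(1/2) = -1/2.

-1/2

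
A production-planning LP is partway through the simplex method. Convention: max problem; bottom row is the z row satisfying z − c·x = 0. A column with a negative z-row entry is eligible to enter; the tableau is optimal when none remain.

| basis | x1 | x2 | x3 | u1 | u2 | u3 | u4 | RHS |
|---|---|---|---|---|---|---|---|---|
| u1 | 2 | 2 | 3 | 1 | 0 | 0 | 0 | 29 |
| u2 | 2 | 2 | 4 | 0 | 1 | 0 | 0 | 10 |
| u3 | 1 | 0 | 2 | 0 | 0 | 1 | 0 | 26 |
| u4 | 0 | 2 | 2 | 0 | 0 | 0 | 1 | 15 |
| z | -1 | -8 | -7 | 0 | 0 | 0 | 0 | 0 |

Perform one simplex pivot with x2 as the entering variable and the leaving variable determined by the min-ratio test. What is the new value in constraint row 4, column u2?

Ratio test on column x2 — row 1: 29/2 = 29/2; row 2: 10/2 = 5; row 3: entry 0 ≤ 0; row 4: 15/2 = 15/2. Minimum is 5 at row 2 (u2 leaves); pivot element 2.
Divide row 2 by 2; eliminate column x2 from the other rows.
Row 4 update in column u2: 0 − 2·(1/2) = -1.

-1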